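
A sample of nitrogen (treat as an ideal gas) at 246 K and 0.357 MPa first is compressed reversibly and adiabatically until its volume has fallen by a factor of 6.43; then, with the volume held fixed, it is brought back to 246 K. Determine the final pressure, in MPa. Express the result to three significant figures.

P₃ ≈ 2.30 MPa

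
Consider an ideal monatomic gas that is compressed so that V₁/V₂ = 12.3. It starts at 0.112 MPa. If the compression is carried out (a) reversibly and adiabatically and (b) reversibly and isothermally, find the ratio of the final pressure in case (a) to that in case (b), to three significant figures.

P_adiabatic / P_isothermal ≈ 5.33

For a monatomic ideal gas γ = 5/3.
Isothermal: P_b = P₁(V₁/V₂) = 0.112×12.3.
Adiabatic: P_a = P₁(V₁/V₂)^γ = 0.112×12.3^(5/3).
P_a/P_b = (V₁/V₂)^(γ−1) = 12.3^(2/3) = 5.328.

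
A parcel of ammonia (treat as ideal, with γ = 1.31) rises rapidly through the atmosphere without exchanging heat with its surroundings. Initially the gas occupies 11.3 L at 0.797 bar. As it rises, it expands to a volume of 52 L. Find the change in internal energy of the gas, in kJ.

ΔU ≈ -1.10 kJ

P₂ = P₁(V₁/V₂)^γ = 0.797×(11.3/52)^(1.31) = 0.1079 bar.
For a reversible adiabat, W_by_gas = (P₁V₁ − P₂V₂)/(γ−1).
W_by = (79700×0.0113 − 10790×0.052) / (0.31) = 1095 J.
Q = 0 ⇒ ΔU = −W_by = -1095 J.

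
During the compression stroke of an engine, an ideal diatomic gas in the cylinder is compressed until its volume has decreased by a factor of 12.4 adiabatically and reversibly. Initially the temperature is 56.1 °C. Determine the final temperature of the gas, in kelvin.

T₂ ≈ 901 K

For a reversible adiabat TV^(γ−1) is constant, so T₂ = T₁ (V₁/V₂)^(γ−1).
For a diatomic ideal gas γ = 7/5, so γ−1 = 2/5.
T₁ = 56.1 °C = 329.2 K.
T₂ = 329.2 × 12.4^(2/5) = 901.4 K.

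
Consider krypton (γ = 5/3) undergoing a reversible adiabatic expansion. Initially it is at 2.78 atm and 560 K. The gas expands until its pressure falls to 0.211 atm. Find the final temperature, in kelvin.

T₂ ≈ 200 K

Adiabatic: T₂/T₁ = (P₂/P₁)^((γ−1)/γ).
T₂ = 560 × (0.211/2.78)^(2/5) = 199.7 K.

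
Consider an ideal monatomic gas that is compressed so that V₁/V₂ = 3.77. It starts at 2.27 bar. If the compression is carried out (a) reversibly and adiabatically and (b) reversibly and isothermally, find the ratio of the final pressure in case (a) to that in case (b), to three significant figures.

For a monatomic ideal gas γ = 5/3.
Isothermal: P_b = P₁(V₁/V₂) = 2.27×3.77.
Adiabatic: P_a = P₁(V₁/V₂)^γ = 2.27×3.77^(5/3).
P_a/P_b = (V₁/V₂)^(γ−1) = 3.77^(2/3) = 2.422.

P_adiabatic / P_isothermal ≈ 2.42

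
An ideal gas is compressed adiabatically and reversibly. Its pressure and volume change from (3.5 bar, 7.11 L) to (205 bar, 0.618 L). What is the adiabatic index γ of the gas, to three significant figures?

γ ≈ 1.67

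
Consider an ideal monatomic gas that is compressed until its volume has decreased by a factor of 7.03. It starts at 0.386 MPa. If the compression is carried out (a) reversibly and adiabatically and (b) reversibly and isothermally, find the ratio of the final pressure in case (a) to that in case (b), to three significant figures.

P_adiabatic / P_isothermal ≈ 3.67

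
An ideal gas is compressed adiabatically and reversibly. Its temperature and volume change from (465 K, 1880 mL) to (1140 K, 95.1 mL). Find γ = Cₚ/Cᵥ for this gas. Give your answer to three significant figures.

γ ≈ 1.30

TV^(γ−1) = const ⇒ γ − 1 = ln(T₂/T₁) / ln(V₁/V₂).
γ = 1 + ln(1140/465) / ln(1880/95.1) = 1.301.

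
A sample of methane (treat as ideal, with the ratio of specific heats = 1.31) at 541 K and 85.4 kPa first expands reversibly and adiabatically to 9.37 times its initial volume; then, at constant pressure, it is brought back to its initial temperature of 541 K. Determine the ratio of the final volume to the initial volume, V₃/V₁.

Adiabatic step: V₂/V₁ = 9.37; T₂ = T₁·(1/9.37)^(0.31) = 270.4 K.
Isobaric step: V₃/V₂ = T₃/T₂ = 541/270.4.
V₃/V₁ = (V₂/V₁)(V₃/V₂) = 9.37 × (541/270.4) = 18.75.

V₃/V₁ ≈ 18.7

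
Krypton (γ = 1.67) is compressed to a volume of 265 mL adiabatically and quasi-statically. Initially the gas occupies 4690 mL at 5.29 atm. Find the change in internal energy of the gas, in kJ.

ΔU ≈ 22.0 kJ

P₂ = P₁(V₁/V₂)^γ = 5.29×(4690/265)^(1.67) = 641.9 atm.
For a reversible adiabat, W_by_gas = (P₁V₁ − P₂V₂)/(γ−1).
W_by = (536000×0.00469 − 6.504×10^7×0.000265) / (0.67) = -21970 J.
Q = 0 ⇒ ΔU = −W_by = 21970 J.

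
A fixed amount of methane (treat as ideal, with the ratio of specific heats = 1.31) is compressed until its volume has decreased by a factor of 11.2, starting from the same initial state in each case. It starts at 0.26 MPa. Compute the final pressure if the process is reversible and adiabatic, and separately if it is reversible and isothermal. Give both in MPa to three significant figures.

Isothermal: P₂ = P₁(V₁/V₂) = 0.26×11.2 = 2.912 MPa.
Adiabatic: P₂ = P₁(V₁/V₂)^γ = 0.26×11.2^(1.31) = 6.158 MPa.

adiabatic: 6.16 MPa; isothermal: 2.91 MPa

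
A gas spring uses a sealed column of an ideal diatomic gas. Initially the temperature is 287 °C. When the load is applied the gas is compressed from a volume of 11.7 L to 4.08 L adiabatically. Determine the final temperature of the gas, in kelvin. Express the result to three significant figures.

Adiabatic: T₁V₁^(γ−1) = T₂V₂^(γ−1) ⇒ T₂ = T₁ (V₁/V₂)^(γ−1).
For a diatomic ideal gas γ = 7/5, so γ−1 = 2/5.
T₁ = 287 °C = 560.1 K.
T₂ = 560.1 × (11.7/4.08)^(2/5) = 853.7 K.

T₂ ≈ 854 K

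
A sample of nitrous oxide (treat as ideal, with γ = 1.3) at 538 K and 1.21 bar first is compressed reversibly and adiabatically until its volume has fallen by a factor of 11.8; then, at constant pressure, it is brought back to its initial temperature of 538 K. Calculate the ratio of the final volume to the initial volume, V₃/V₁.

Adiabatic step: V₂/V₁ = 0.08475; T₂ = T₁·11.8^(0.3) = 1128 K.
Isobaric step: V₃/V₂ = T₃/T₂ = 538/1128.
V₃/V₁ = (V₂/V₁)(V₃/V₂) = 0.08475 × (538/1128) = 0.04042.

V₃/V₁ ≈ 0.0404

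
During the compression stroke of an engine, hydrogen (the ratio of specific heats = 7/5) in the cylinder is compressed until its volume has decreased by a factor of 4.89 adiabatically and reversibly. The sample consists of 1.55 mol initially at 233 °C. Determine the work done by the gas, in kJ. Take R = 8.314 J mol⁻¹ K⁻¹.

Adiabatic: T₁V₁^(γ−1) = T₂V₂^(γ−1) ⇒ T₂ = T₁ (V₁/V₂)^(γ−1).
T₁ = 233 °C = 506.1 K.
T₂ = 506.1 × 4.89^(2/5) = 955 K.
Q = 0, so ΔU = W_on_gas = nCᵥΔT with Cᵥ = R/(γ−1) = 20.79 J/(mol·K).
ΔU = 1.55 × 20.79 × (955 − 506.1) = 14460 J.
Work done by the gas = −ΔU = -14460 J.

W ≈ -14.5 kJ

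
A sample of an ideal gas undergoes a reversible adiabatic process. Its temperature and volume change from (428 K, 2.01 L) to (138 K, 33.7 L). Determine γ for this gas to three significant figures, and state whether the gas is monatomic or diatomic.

TV^(γ−1) = const ⇒ γ − 1 = ln(T₂/T₁) / ln(V₁/V₂).
γ = 1 + ln(138/428) / ln(2.01/33.7) = 1.401.
γ ≈ 1.40 is close to 7/5, so the gas is diatomic.

γ ≈ 1.40; diatomic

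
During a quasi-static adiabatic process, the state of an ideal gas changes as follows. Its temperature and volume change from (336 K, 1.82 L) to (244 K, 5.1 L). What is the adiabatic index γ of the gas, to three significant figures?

γ ≈ 1.31

TV^(γ−1) = const ⇒ γ − 1 = ln(T₂/T₁) / ln(V₁/V₂).
γ = 1 + ln(244/336) / ln(1.82/5.1) = 1.311.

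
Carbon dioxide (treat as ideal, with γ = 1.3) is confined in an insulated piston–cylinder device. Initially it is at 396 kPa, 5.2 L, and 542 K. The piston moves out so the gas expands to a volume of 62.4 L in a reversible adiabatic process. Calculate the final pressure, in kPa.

Adiabatic: P₁V₁^γ = P₂V₂^γ ⇒ P₂ = P₁ (V₁/V₂)^γ.
P₂ = 396 × (5.2/62.4)^(1.3) = 15.66 kPa.

P₂ ≈ 15.7 kPa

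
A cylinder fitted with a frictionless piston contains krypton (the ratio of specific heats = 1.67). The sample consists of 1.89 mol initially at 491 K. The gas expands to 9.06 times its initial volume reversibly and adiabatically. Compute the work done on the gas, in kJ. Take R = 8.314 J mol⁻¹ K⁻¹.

For a reversible adiabat TV^(γ−1) is constant, so T₂ = T₁ (V₁/V₂)^(γ−1).
T₂ = 491 × (1/9.06)^(0.67) = 112.2 K.
Q = 0, so ΔU = W_on_gas = nCᵥΔT with Cᵥ = R/(γ−1) = 12.41 J/(mol·K).
ΔU = 1.89 × 12.41 × (112.2 − 491) = -8885 J.

W ≈ -8.89 kJ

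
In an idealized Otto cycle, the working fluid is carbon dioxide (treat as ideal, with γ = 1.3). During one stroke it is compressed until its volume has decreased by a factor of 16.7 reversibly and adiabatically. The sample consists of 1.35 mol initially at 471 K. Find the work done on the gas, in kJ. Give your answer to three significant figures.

W ≈ 23.4 kJ

Adiabatic: T₁V₁^(γ−1) = T₂V₂^(γ−1) ⇒ T₂ = T₁ (V₁/V₂)^(γ−1).
T₂ = 471 × 16.7^(0.3) = 1096 K.
Q = 0, so ΔU = W_on_gas = nCᵥΔT with Cᵥ = R/(γ−1) = 27.71 J/(mol·K).
ΔU = 1.35 × 27.71 × (1096 − 471) = 23390 J.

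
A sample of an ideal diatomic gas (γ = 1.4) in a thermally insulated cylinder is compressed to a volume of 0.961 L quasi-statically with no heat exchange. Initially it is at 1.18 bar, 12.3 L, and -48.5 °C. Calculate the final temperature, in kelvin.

T₂ ≈ 623 K

For a reversible adiabat TV^(γ−1) is constant, so T₂ = T₁ (V₁/V₂)^(γ−1).
T₁ = -48.5 °C = 224.6 K.
T₂ = 224.6 × (12.3/0.961)^(0.4) = 622.8 K.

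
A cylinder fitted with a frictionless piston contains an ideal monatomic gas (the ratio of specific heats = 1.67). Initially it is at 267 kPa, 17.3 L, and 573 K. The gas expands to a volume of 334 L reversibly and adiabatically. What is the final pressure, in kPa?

Adiabatic: P₁V₁^γ = P₂V₂^γ ⇒ P₂ = P₁ (V₁/V₂)^γ.
P₂ = 267 × (17.3/334)^(1.67) = 1.903 kPa.

P₂ ≈ 1.90 kPa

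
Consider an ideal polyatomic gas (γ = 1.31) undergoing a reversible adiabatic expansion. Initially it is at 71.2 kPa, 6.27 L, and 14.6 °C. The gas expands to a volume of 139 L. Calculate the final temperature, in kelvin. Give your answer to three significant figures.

T₂ ≈ 110 K

Adiabatic: T₁V₁^(γ−1) = T₂V₂^(γ−1) ⇒ T₂ = T₁ (V₁/V₂)^(γ−1).
T₁ = 14.6 °C = 287.8 K.
T₂ = 287.8 × (6.27/139)^(0.31) = 110.1 K.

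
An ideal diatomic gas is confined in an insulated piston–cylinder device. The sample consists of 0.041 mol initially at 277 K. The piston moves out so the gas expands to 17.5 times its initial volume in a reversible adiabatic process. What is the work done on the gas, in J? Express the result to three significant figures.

W ≈ -161 J

For a reversible adiabat TV^(γ−1) is constant, so T₂ = T₁ (V₁/V₂)^(γ−1).
γ = 7/5 for a diatomic ideal gas, so γ−1 = 2/5.
T₂ = 277 × (1/17.5)^(2/5) = 88.16 K.
Q = 0, so ΔU = W_on_gas = nCᵥΔT with Cᵥ = R/(γ−1) = 20.79 J/(mol·K).
ΔU = 0.041 × 20.79 × (88.16 − 277) = -160.9 J.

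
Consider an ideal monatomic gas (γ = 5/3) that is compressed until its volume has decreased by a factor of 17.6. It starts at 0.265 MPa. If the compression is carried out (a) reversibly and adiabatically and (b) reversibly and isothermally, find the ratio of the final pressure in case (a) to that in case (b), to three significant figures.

P_adiabatic / P_isothermal ≈ 6.77

Isothermal: P_b = P₁(V₁/V₂) = 0.265×17.6.
Adiabatic: P_a = P₁(V₁/V₂)^γ = 0.265×17.6^(5/3).
P_a/P_b = (V₁/V₂)^(γ−1) = 17.6^(2/3) = 6.766.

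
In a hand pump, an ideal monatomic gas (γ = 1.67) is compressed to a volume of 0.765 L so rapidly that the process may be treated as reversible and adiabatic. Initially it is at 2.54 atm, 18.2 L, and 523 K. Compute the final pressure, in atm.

P₂ ≈ 505 atm

Adiabatic: P₁V₁^γ = P₂V₂^γ ⇒ P₂ = P₁ (V₁/V₂)^γ.
P₂ = 2.54 × (18.2/0.765)^(1.67) = 505.2 atm.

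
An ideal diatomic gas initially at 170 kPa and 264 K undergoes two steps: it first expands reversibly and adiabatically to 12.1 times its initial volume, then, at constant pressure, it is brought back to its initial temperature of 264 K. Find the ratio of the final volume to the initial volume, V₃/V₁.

For a diatomic ideal gas γ = 7/5.
Adiabatic step: V₂/V₁ = 12.1; T₂ = T₁·(1/12.1)^(2/5) = 97.38 K.
Isobaric step: V₃/V₂ = T₃/T₂ = 264/97.38.
V₃/V₁ = (V₂/V₁)(V₃/V₂) = 12.1 × (264/97.38) = 32.8.

V₃/V₁ ≈ 32.8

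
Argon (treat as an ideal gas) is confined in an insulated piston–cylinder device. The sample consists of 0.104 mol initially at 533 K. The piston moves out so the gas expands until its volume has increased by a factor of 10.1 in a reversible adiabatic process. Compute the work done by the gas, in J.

W ≈ 543 J

For a reversible adiabat TV^(γ−1) is constant, so T₂ = T₁ (V₁/V₂)^(γ−1).
γ = 5/3 for a monatomic ideal gas, so γ−1 = 2/3.
T₂ = 533 × (1/10.1)^(2/3) = 114.1 K.
Q = 0, so ΔU = W_on_gas = nCᵥΔT with Cᵥ = R/(γ−1) = 12.47 J/(mol·K).
ΔU = 0.104 × 12.47 × (114.1 − 533) = -543.3 J.
Work done by the gas = −ΔU = 543.3 J.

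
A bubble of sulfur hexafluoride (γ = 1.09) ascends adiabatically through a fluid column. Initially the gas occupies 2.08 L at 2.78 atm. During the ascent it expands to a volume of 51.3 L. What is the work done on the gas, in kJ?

W ≈ -1.63 kJ

P₂ = P₁(V₁/V₂)^γ = 2.78×(2.08/51.3)^(1.09) = 0.08447 atm.
For a reversible adiabat, W_by_gas = (P₁V₁ − P₂V₂)/(γ−1).
W_by = (281700×0.00208 − 8559×0.0513) / (0.09) = 1631 J.
W_on_gas = −W_by = -1631 J.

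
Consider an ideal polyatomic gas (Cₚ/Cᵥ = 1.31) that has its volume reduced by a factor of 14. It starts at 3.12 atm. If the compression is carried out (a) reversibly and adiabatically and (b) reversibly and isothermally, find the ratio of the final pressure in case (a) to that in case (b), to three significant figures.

P_adiabatic / P_isothermal ≈ 2.27

Isothermal: P_b = P₁(V₁/V₂) = 3.12×14.
Adiabatic: P_a = P₁(V₁/V₂)^γ = 3.12×14^(1.31).
P_a/P_b = (V₁/V₂)^(γ−1) = 14^(0.31) = 2.266.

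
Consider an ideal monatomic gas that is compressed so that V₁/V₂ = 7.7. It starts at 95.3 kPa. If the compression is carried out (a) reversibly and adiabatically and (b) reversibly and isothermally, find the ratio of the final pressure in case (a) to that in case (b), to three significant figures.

For a monatomic ideal gas γ = 5/3.
Isothermal: P_b = P₁(V₁/V₂) = 95.3×7.7.
Adiabatic: P_a = P₁(V₁/V₂)^γ = 95.3×7.7^(5/3).
P_a/P_b = (V₁/V₂)^(γ−1) = 7.7^(2/3) = 3.899.

P_adiabatic / P_isothermal ≈ 3.90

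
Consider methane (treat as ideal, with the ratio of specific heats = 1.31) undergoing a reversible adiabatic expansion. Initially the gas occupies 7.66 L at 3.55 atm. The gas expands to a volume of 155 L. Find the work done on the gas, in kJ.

W ≈ -5.39 kJ

P₂ = P₁(V₁/V₂)^γ = 3.55×(7.66/155)^(1.31) = 0.06906 atm.
For a reversible adiabat, W_by_gas = (P₁V₁ − P₂V₂)/(γ−1).
W_by = (359700×0.00766 − 6998×0.155) / (0.31) = 5389 J.
W_on_gas = −W_by = -5389 J.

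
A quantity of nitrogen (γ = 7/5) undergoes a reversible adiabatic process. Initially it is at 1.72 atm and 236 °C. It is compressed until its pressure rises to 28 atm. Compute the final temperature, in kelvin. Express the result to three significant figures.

Along an adiabat T P^((1−γ)/γ) is constant, so T₂ = T₁ (P₂/P₁)^((γ−1)/γ).
T₁ = 236 °C = 509.1 K.
T₂ = 509.1 × (28/1.72)^(2/7) = 1130 K.

T₂ ≈ 1130 K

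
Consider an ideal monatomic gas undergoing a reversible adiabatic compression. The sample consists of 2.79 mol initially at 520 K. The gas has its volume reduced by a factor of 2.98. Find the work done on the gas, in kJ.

W ≈ 19.4 kJ

Adiabatic: T₁V₁^(γ−1) = T₂V₂^(γ−1) ⇒ T₂ = T₁ (V₁/V₂)^(γ−1).
γ = 5/3 for a monatomic ideal gas, so γ−1 = 2/3.
T₂ = 520 × 2.98^(2/3) = 1077 K.
Q = 0, so ΔU = W_on_gas = nCᵥΔT with Cᵥ = R/(γ−1) = 12.47 J/(mol·K).
ΔU = 2.79 × 12.47 × (1077 − 520) = 19370 J.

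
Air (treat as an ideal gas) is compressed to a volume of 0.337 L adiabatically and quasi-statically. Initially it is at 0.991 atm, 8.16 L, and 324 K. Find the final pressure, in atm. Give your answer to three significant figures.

Adiabatic: P₁V₁^γ = P₂V₂^γ ⇒ P₂ = P₁ (V₁/V₂)^γ.
γ = 7/5 for a diatomic ideal gas.
P₂ = 0.991 × (8.16/0.337)^(7/5) = 85.85 atm.

P₂ ≈ 85.9 atm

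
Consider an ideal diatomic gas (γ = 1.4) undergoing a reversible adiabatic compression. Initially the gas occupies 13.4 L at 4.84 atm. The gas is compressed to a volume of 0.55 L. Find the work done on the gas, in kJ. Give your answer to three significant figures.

W ≈ 42.5 kJ

P₂ = P₁(V₁/V₂)^γ = 4.84×(13.4/0.55)^(1.4) = 422.9 atm.
For a reversible adiabat, W_by_gas = (P₁V₁ − P₂V₂)/(γ−1).
W_by = (490400×0.0134 − 4.285×10^7×0.00055) / (0.4) = -42500 J.
W_on_gas = −W_by = 42500 J.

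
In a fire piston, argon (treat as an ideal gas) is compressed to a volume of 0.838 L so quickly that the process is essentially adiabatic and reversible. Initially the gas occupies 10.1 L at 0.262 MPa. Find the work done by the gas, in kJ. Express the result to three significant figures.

γ = 5/3 for a monatomic ideal gas.
P₂ = P₁(V₁/V₂)^γ = 0.262×(10.1/0.838)^(5/3) = 16.6 MPa.
For a reversible adiabat, W_by_gas = (P₁V₁ − P₂V₂)/(γ−1).
W_by = (262000×0.0101 − 1.66×10^7×0.000838) / (2/3) = -16900 J.

W ≈ -16.9 kJ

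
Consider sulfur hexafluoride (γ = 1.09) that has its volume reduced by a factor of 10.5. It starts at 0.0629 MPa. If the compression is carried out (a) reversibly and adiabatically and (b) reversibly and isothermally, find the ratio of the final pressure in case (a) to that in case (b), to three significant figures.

P_adiabatic / P_isothermal ≈ 1.24

Isothermal: P_b = P₁(V₁/V₂) = 0.0629×10.5.
Adiabatic: P_a = P₁(V₁/V₂)^γ = 0.0629×10.5^(1.09).
P_a/P_b = (V₁/V₂)^(γ−1) = 10.5^(0.09) = 1.236.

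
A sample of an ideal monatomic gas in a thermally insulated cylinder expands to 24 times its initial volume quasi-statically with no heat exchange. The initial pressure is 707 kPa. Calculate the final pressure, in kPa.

P₂ ≈ 3.54 kPa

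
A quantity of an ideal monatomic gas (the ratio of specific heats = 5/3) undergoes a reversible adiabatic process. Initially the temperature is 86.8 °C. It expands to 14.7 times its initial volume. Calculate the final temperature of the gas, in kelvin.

Adiabatic: T₁V₁^(γ−1) = T₂V₂^(γ−1) ⇒ T₂ = T₁ (V₁/V₂)^(γ−1).
T₁ = 86.8 °C = 359.9 K.
T₂ = 359.9 × (1/14.7)^(2/3) = 59.98 K.

T₂ ≈ 60.0 K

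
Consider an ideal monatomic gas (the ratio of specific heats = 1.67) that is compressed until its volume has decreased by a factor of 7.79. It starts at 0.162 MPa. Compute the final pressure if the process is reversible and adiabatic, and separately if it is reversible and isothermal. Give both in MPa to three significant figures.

Isothermal: P₂ = P₁(V₁/V₂) = 0.162×7.79 = 1.262 MPa.
Adiabatic: P₂ = P₁(V₁/V₂)^γ = 0.162×7.79^(1.67) = 4.993 MPa.

adiabatic: 4.99 MPa; isothermal: 1.26 MPa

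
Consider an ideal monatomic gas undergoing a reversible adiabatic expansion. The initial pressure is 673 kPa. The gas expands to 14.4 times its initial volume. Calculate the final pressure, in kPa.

Since PV^γ is constant along a reversible adiabat, P₂ = P₁ (V₁/V₂)^γ.
For a monatomic ideal gas γ = 5/3.
P₂ = 673 × (1/14.4)^(5/3) = 7.896 kPa.

P₂ ≈ 7.90 kPa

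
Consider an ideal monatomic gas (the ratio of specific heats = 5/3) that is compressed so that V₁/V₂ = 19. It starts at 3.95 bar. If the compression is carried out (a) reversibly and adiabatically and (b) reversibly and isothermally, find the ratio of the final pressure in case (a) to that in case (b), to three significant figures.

P_adiabatic / P_isothermal ≈ 7.12

Isothermal: P_b = P₁(V₁/V₂) = 3.95×19.
Adiabatic: P_a = P₁(V₁/V₂)^γ = 3.95×19^(5/3).
P_a/P_b = (V₁/V₂)^(γ−1) = 19^(2/3) = 7.12.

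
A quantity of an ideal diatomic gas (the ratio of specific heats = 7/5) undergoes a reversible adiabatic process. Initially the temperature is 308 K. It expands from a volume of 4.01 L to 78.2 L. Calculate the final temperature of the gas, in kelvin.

For a reversible adiabat TV^(γ−1) is constant, so T₂ = T₁ (V₁/V₂)^(γ−1).
T₂ = 308 × (4.01/78.2)^(2/5) = 93.87 K.

T₂ ≈ 93.9 K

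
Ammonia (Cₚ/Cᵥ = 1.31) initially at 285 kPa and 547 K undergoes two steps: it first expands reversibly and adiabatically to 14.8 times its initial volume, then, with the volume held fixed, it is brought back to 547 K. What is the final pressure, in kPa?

Adiabatic step (PV^γ = const): P₂ = 285×(1/14.8)^(1.31) = 8.352 kPa; T₂ = 547×(1/14.8)^(0.31) = 237.2 K.
Isochoric: P₃ = P₂(T₃/T₂) = 8.352 × (547/237.2) = 19.26 kPa.

P₃ ≈ 19.3 kPa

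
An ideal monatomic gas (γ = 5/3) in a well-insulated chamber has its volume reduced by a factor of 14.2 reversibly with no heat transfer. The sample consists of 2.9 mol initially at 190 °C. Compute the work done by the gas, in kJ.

W ≈ -81.5 kJ

For a reversible adiabat TV^(γ−1) is constant, so T₂ = T₁ (V₁/V₂)^(γ−1).
T₁ = 190 °C = 463.1 K.
T₂ = 463.1 × 14.2^(2/3) = 2716 K.
Q = 0, so ΔU = W_on_gas = nCᵥΔT with Cᵥ = R/(γ−1) = 12.47 J/(mol·K).
ΔU = 2.9 × 12.47 × (2716 − 463.1) = 81470 J.
Work done by the gas = −ΔU = -81470 J.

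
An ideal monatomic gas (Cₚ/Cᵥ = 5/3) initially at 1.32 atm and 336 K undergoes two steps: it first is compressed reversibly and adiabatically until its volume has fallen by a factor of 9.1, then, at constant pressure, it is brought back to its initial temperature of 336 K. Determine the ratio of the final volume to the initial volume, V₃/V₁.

V₃/V₁ ≈ 0.0252

Adiabatic step: V₂/V₁ = 0.1099; T₂ = T₁·9.1^(2/3) = 1465 K.
Isobaric step: V₃/V₂ = T₃/T₂ = 336/1465.
V₃/V₁ = (V₂/V₁)(V₃/V₂) = 0.1099 × (336/1465) = 0.02521.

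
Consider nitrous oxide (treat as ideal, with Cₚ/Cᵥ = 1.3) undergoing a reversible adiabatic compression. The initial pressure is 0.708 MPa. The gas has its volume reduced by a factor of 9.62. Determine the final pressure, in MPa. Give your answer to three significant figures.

P₂ ≈ 13.4 MPa

Adiabatic: P₁V₁^γ = P₂V₂^γ ⇒ P₂ = P₁ (V₁/V₂)^γ.
P₂ = 0.708 × 9.62^(1.3) = 13.43 MPa.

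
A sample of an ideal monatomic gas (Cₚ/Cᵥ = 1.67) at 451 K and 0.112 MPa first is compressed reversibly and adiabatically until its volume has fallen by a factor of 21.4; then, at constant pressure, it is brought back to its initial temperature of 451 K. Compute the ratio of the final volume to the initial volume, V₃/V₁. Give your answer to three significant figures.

Adiabatic step: V₂/V₁ = 0.04673; T₂ = T₁·21.4^(0.67) = 3512 K.
Isobaric step: V₃/V₂ = T₃/T₂ = 451/3512.
V₃/V₁ = (V₂/V₁)(V₃/V₂) = 0.04673 × (451/3512) = 0.006001.

V₃/V₁ ≈ 0.00600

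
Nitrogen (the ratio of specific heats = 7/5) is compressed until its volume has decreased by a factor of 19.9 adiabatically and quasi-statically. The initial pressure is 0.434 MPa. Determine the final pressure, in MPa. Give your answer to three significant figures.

Since PV^γ is constant along a reversible adiabat, P₂ = P₁ (V₁/V₂)^γ.
P₂ = 0.434 × 19.9^(7/5) = 28.57 MPa.

P₂ ≈ 28.6 MPa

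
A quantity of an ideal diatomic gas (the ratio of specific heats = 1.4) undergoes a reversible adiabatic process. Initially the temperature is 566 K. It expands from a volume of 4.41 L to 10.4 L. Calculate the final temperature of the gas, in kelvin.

T₂ ≈ 402 K

Adiabatic: T₁V₁^(γ−1) = T₂V₂^(γ−1) ⇒ T₂ = T₁ (V₁/V₂)^(γ−1).
T₂ = 566 × (4.41/10.4)^(0.4) = 401.6 K.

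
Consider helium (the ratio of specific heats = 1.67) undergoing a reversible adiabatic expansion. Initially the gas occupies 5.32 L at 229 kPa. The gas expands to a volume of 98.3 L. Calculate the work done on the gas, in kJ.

P₂ = P₁(V₁/V₂)^γ = 229×(5.32/98.3)^(1.67) = 1.756 kPa.
For a reversible adiabat, W_by_gas = (P₁V₁ − P₂V₂)/(γ−1).
W_by = (229000×0.00532 − 1756×0.0983) / (0.67) = 1561 J.
W_on_gas = −W_by = -1561 J.

W ≈ -1.56 kJ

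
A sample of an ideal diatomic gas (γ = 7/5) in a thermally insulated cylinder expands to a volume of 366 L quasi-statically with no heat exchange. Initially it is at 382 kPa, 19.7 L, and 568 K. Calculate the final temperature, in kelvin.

For a reversible adiabat TV^(γ−1) is constant, so T₂ = T₁ (V₁/V₂)^(γ−1).
T₂ = 568 × (19.7/366)^(2/5) = 176.5 K.

T₂ ≈ 176 K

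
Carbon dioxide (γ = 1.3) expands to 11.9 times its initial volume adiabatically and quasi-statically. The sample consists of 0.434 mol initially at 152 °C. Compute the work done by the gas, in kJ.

W ≈ 2.68 kJ

For a reversible adiabat TV^(γ−1) is constant, so T₂ = T₁ (V₁/V₂)^(γ−1).
T₁ = 152 °C = 425.1 K.
T₂ = 425.1 × (1/11.9)^(0.3) = 202.2 K.
Q = 0, so ΔU = W_on_gas = nCᵥΔT with Cᵥ = R/(γ−1) = 27.71 J/(mol·K).
ΔU = 0.434 × 27.71 × (202.2 − 425.1) = -2681 J.
Work done by the gas = −ΔU = 2681 J.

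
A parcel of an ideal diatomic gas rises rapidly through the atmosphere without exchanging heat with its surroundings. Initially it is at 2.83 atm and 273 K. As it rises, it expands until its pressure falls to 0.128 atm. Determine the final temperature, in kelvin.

T₂ ≈ 113 K

Adiabatic: T₂/T₁ = (P₂/P₁)^((γ−1)/γ).
For a diatomic ideal gas γ = 7/5, so (γ−1)/γ = 2/7.
T₂ = 273 × (0.128/2.83)^(2/7) = 112.7 K.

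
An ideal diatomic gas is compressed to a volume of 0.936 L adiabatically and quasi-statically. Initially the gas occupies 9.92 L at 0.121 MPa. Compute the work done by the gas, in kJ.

γ = 7/5 for a diatomic ideal gas.
P₂ = P₁(V₁/V₂)^γ = 0.121×(9.92/0.936)^(7/5) = 3.297 MPa.
For a reversible adiabat, W_by_gas = (P₁V₁ − P₂V₂)/(γ−1).
W_by = (121000×0.00992 − 3.297×10^6×0.000936) / (2/5) = -4714 J.

W ≈ -4.71 kJ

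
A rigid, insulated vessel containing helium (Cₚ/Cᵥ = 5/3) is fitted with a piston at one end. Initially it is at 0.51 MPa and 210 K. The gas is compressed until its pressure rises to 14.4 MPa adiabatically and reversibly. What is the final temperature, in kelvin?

Along an adiabat T P^((1−γ)/γ) is constant, so T₂ = T₁ (P₂/P₁)^((γ−1)/γ).
T₂ = 210 × (14.4/0.51)^(2/5) = 799 K.

T₂ ≈ 799 K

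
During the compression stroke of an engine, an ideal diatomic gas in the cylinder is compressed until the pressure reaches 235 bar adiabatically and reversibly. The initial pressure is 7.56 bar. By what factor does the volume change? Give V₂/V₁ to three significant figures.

From PV^γ = const, V₂/V₁ = (P₁/P₂)^(1/γ).
For a diatomic ideal gas γ = 7/5.
V₂/V₁ = (7.56/235)^(5/7) = 0.08588.

V₂/V₁ ≈ 0.0859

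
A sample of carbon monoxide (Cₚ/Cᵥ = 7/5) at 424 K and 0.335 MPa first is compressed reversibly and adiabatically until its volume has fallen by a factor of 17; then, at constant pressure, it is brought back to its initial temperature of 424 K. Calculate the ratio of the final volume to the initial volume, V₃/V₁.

Adiabatic step: V₂/V₁ = 0.05882; T₂ = T₁·17^(2/5) = 1317 K.
Isobaric step: V₃/V₂ = T₃/T₂ = 424/1317.
V₃/V₁ = (V₂/V₁)(V₃/V₂) = 0.05882 × (424/1317) = 0.01894.

V₃/V₁ ≈ 0.0189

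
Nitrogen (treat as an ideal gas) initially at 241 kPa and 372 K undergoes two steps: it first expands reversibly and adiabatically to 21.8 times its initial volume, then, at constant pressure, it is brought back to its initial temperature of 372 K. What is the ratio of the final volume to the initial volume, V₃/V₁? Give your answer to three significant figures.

For a diatomic ideal gas γ = 7/5.
Adiabatic step: V₂/V₁ = 21.8; T₂ = T₁·(1/21.8)^(2/5) = 108.4 K.
Isobaric step: V₃/V₂ = T₃/T₂ = 372/108.4.
V₃/V₁ = (V₂/V₁)(V₃/V₂) = 21.8 × (372/108.4) = 74.79.

V₃/V₁ ≈ 74.8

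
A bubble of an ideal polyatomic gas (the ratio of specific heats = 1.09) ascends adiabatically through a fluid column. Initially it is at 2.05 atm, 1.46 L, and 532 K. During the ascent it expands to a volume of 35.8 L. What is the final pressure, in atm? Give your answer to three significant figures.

Since PV^γ is constant along a reversible adiabat, P₂ = P₁ (V₁/V₂)^γ.
P₂ = 2.05 × (1.46/35.8)^(1.09) = 0.06269 atm.

P₂ ≈ 0.0627 atm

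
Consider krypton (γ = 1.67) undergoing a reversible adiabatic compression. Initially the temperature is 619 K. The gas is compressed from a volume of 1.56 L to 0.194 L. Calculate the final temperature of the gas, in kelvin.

For a reversible adiabat TV^(γ−1) is constant, so T₂ = T₁ (V₁/V₂)^(γ−1).
T₂ = 619 × (1.56/0.194)^(0.67) = 2502 K.

T₂ ≈ 2500 K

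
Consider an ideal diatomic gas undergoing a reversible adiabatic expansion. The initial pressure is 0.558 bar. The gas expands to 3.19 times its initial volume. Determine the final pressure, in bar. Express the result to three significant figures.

P₂ ≈ 0.110 bar

Since PV^γ is constant along a reversible adiabat, P₂ = P₁ (V₁/V₂)^γ.
For a diatomic ideal gas γ = 7/5.
P₂ = 0.558 × (1/3.19)^(7/5) = 0.11 bar.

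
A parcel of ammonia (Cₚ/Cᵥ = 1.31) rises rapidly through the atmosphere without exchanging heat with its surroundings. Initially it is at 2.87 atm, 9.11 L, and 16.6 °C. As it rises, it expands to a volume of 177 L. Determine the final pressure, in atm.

Since PV^γ is constant along a reversible adiabat, P₂ = P₁ (V₁/V₂)^γ.
P₂ = 2.87 × (9.11/177)^(1.31) = 0.05889 atm.

P₂ ≈ 0.0589 atm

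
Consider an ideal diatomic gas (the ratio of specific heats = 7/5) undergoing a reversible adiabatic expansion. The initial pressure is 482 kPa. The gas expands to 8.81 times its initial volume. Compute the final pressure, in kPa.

P₂ ≈ 22.9 kPa

Since PV^γ is constant along a reversible adiabat, P₂ = P₁ (V₁/V₂)^γ.
P₂ = 482 × (1/8.81)^(7/5) = 22.91 kPa.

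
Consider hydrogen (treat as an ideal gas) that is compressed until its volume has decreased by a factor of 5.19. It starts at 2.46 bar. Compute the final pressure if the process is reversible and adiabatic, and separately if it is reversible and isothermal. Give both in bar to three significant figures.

adiabatic: 24.7 bar; isothermal: 12.8 bar

For a diatomic ideal gas γ = 7/5.
Isothermal: P₂ = P₁(V₁/V₂) = 2.46×5.19 = 12.77 bar.
Adiabatic: P₂ = P₁(V₁/V₂)^γ = 2.46×5.19^(7/5) = 24.67 bar.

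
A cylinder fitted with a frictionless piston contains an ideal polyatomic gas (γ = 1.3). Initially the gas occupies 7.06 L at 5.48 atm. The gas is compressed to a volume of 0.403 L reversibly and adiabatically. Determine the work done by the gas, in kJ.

W ≈ -17.8 kJ

P₂ = P₁(V₁/V₂)^γ = 5.48×(7.06/0.403)^(1.3) = 226.6 atm.
For a reversible adiabat, W_by_gas = (P₁V₁ − P₂V₂)/(γ−1).
W_by = (555300×0.00706 − 2.296×10^7×0.000403) / (0.3) = -17780 J.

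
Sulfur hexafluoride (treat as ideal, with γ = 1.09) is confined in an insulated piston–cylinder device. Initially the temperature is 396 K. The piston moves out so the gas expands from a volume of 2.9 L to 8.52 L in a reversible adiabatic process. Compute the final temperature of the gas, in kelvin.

T₂ ≈ 359 K

Adiabatic: T₁V₁^(γ−1) = T₂V₂^(γ−1) ⇒ T₂ = T₁ (V₁/V₂)^(γ−1).
T₂ = 396 × (2.9/8.52)^(0.09) = 359.4 K.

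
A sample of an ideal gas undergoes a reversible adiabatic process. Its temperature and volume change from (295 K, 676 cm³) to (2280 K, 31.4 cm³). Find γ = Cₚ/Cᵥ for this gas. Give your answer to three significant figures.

TV^(γ−1) = const ⇒ γ − 1 = ln(T₂/T₁) / ln(V₁/V₂).
γ = 1 + ln(2280/295) / ln(676/31.4) = 1.666.

γ ≈ 1.67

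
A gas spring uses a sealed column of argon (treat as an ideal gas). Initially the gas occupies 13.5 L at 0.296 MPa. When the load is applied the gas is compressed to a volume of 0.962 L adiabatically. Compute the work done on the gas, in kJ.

W ≈ 28.9 kJ

γ = 5/3 for a monatomic ideal gas.
P₂ = P₁(V₁/V₂)^γ = 0.296×(13.5/0.962)^(5/3) = 24.17 MPa.
For a reversible adiabat, W_by_gas = (P₁V₁ − P₂V₂)/(γ−1).
W_by = (296000×0.0135 − 2.417×10^7×0.000962) / (2/3) = -28880 J.
W_on_gas = −W_by = 28880 J.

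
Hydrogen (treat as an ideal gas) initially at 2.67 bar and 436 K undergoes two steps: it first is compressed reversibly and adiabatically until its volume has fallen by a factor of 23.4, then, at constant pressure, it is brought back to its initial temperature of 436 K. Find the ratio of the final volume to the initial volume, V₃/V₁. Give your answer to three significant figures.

V₃/V₁ ≈ 0.0121

For a diatomic ideal gas γ = 7/5.
Adiabatic step: V₂/V₁ = 0.04274; T₂ = T₁·23.4^(2/5) = 1539 K.
Isobaric step: V₃/V₂ = T₃/T₂ = 436/1539.
V₃/V₁ = (V₂/V₁)(V₃/V₂) = 0.04274 × (436/1539) = 0.01211.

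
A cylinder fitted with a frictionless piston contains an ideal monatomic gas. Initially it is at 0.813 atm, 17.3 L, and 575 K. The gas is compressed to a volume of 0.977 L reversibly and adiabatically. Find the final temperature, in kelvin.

For a reversible adiabat TV^(γ−1) is constant, so T₂ = T₁ (V₁/V₂)^(γ−1).
γ = 5/3 for a monatomic ideal gas.
T₂ = 575 × (17.3/0.977)^(2/3) = 3906 K.

T₂ ≈ 3910 K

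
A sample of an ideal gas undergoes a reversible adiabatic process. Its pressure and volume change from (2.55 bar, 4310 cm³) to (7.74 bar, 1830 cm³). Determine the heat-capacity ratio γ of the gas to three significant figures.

PV^γ = const ⇒ γ = ln(P₂/P₁) / ln(V₁/V₂).
γ = ln(7.74/2.55) / ln(4310/1830) = 1.296.

γ ≈ 1.30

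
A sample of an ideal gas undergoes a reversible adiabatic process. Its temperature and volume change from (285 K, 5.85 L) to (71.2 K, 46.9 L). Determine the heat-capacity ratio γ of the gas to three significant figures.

γ ≈ 1.67

TV^(γ−1) = const ⇒ γ − 1 = ln(T₂/T₁) / ln(V₁/V₂).
γ = 1 + ln(71.2/285) / ln(5.85/46.9) = 1.666.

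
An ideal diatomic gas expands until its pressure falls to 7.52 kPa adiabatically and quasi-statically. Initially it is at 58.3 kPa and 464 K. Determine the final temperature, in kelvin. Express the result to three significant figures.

Along an adiabat T P^((1−γ)/γ) is constant, so T₂ = T₁ (P₂/P₁)^((γ−1)/γ).
For a diatomic ideal gas γ = 7/5, so (γ−1)/γ = 2/7.
T₂ = 464 × (7.52/58.3)^(2/7) = 258.5 K.

T₂ ≈ 258 K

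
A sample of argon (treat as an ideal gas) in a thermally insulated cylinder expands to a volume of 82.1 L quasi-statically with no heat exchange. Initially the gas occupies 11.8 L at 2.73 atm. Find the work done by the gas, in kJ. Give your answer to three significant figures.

γ = 5/3 for a monatomic ideal gas.
P₂ = P₁(V₁/V₂)^γ = 2.73×(11.8/82.1)^(5/3) = 0.1077 atm.
For a reversible adiabat, W_by_gas = (P₁V₁ − P₂V₂)/(γ−1).
W_by = (276600×0.0118 − 10910×0.0821) / (2/3) = 3553 J.

W ≈ 3.55 kJ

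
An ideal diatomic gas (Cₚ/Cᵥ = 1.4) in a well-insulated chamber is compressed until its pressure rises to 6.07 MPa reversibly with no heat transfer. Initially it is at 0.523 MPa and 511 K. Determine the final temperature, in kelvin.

Adiabatic: T₂/T₁ = (P₂/P₁)^((γ−1)/γ).
T₂ = 511 × (6.07/0.523)^(0.286) = 1029 K.

T₂ ≈ 1030 K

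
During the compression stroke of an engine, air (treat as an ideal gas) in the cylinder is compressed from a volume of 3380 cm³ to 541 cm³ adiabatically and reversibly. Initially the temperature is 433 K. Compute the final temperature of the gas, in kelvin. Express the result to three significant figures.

T₂ ≈ 901 K

Adiabatic: T₁V₁^(γ−1) = T₂V₂^(γ−1) ⇒ T₂ = T₁ (V₁/V₂)^(γ−1).
For a diatomic ideal gas γ = 7/5, so γ−1 = 2/5.
T₂ = 433 × (3380/541)^(2/5) = 901.1 K.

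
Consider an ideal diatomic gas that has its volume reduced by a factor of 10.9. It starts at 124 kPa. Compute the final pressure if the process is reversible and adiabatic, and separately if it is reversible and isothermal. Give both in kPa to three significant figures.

For a diatomic ideal gas γ = 7/5.
Isothermal: P₂ = P₁(V₁/V₂) = 124×10.9 = 1352 kPa.
Adiabatic: P₂ = P₁(V₁/V₂)^γ = 124×10.9^(7/5) = 3514 kPa.

adiabatic: 3510 kPa; isothermal: 1350 kPa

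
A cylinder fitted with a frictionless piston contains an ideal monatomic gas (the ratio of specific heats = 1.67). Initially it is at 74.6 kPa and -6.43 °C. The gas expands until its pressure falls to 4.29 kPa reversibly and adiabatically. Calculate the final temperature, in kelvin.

Along an adiabat T P^((1−γ)/γ) is constant, so T₂ = T₁ (P₂/P₁)^((γ−1)/γ).
T₁ = -6.43 °C = 266.7 K.
T₂ = 266.7 × (4.29/74.6)^(0.401) = 84.81 K.

T₂ ≈ 84.8 K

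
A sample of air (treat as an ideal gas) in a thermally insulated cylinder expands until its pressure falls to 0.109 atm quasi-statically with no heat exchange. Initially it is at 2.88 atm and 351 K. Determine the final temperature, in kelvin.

Adiabatic: T₂/T₁ = (P₂/P₁)^((γ−1)/γ).
For a diatomic ideal gas γ = 7/5, so (γ−1)/γ = 2/7.
T₂ = 351 × (0.109/2.88)^(2/7) = 137.7 K.

T₂ ≈ 138 K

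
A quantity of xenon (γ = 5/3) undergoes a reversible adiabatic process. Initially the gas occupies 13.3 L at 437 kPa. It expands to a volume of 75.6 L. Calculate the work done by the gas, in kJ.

W ≈ 5.98 kJ

P₂ = P₁(V₁/V₂)^γ = 437×(13.3/75.6)^(5/3) = 24.14 kPa.
For a reversible adiabat, W_by_gas = (P₁V₁ − P₂V₂)/(γ−1).
W_by = (437000×0.0133 − 24140×0.0756) / (2/3) = 5981 J.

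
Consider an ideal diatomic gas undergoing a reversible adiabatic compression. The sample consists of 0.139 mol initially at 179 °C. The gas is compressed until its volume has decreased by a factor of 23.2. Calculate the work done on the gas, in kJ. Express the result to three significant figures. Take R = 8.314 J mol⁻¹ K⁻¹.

W ≈ 3.29 kJ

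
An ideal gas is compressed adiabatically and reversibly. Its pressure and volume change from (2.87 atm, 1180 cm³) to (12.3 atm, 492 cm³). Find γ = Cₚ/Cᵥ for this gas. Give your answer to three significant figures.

γ ≈ 1.66

PV^γ = const ⇒ γ = ln(P₂/P₁) / ln(V₁/V₂).
γ = ln(12.3/2.87) / ln(1180/492) = 1.664.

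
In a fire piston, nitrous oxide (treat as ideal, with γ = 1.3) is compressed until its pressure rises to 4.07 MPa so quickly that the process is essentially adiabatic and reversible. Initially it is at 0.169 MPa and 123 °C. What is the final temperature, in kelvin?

T₂ ≈ 825 K

Adiabatic: T₂/T₁ = (P₂/P₁)^((γ−1)/γ).
T₁ = 123 °C = 396.1 K.
T₂ = 396.1 × (4.07/0.169)^(0.231) = 825.5 K.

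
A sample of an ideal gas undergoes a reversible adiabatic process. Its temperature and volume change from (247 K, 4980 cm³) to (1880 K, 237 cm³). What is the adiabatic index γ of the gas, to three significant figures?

γ ≈ 1.67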